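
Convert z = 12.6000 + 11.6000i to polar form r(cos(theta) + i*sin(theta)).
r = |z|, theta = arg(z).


r = sqrt(158.76+134.56) = sqrt(293.32) = 17.1266
theta = atan2(11.6, 12.6) = 42.6338 degrees

r = 17.1266, theta = 42.6338 degrees


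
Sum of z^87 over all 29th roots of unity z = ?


The roots are w_k = w^k with w = e^(2*pi*i/29), and (w^k)^87 = (w^87)^k.
So S = 1 + u + u^2 + ... + u^(28) with u = w^87.
87 = 3*29 + 0, so 87 is a multiple of 29 and u = (w^29)^3 = 1.
Every one of the 29 terms equals 1: S = 29

S = 29


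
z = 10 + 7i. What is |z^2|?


|z| = sqrt(100+49) = sqrt(149) = 12.2066
|z^2| = |z|^2 = (sqrt(149))^2 = 149

|z^2| = 149


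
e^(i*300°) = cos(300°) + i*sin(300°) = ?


cos(300°) = 0.5000
sin(300°) = -0.8660

e^(i*300°) = 0.5000 - 0.8660i


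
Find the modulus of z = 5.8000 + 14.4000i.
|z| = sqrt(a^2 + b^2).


|z| = sqrt(5.8^2 + 14.4^2) = sqrt(33.64 + 207.36) = sqrt(241) = 15.5242

|z| = 15.5242


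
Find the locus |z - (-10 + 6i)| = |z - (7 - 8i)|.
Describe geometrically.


Equal distances means the locus is the perpendicular bisector of z1 and z2.
Midpoint = ((-10+7)/2, (6+(-8))/2) = (-1.5000, -1.0000)

Perpendicular bisector through (-1.5000, -1.0000)


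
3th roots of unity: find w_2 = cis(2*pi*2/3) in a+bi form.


Angle = 360*2/3 = 240°
a = cos(240°) = -0.5000
b = sin(240°) = -0.8660

-0.5000 - 0.8660i


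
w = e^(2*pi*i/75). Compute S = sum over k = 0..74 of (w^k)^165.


The roots are w_k = w^k with w = e^(2*pi*i/75), and (w^k)^165 = (w^165)^k.
So S = 1 + u + u^2 + ... + u^(74) with u = w^165.
165 = 2*75 + 15, so 165 is not a multiple of 75: u = (w^75)^2 * w^15 = w^15 ≠ 1 (w is a primitive 75th root), while u^75 = (w^75)^165 = 1.
Geometric series: S = (1 - u^75)/(1 - u) = (1 - 1)/(1 - u) = 0

S = 0


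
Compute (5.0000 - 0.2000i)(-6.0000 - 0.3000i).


Real = 5*(-6) - (-0.2)*(-0.3) = -30 - 0.06 = -30.06
Imag = 5*(-0.3) - (6)*(-0.2) = -1.5 + 1.2 = -0.3

-30.0600 - 0.3000i


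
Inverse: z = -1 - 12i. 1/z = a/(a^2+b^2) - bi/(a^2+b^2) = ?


|z|^2 = 1+144 = 145
1/z = (-1 + 12i)/145

1/z = -0.0069 + 0.0828i


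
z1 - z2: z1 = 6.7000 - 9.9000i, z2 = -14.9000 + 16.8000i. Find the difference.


Real: 6.7 + 14.9 = 21.6
Imag: -9.9 - 16.8 = -26.7

21.6000 - 26.7000i


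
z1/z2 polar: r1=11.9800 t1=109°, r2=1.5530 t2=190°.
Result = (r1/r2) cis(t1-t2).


r = 11.9800 / 1.5530 = 7.7141
theta = 109° - 190° = -81° = 279° (mod 360)

7.7141 cis(279°)


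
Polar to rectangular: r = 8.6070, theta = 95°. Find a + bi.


a = 8.6070*cos(95°) = 8.6070*(-0.0871557) = -0.7501
b = 8.6070*sin(95°) = 8.6070*0.99619 = 8.5742

-0.7501 + 8.5742i


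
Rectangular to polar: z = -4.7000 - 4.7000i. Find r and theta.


r = sqrt(22.09+22.09) = sqrt(44.18) = 6.6468
theta = atan2(-4.7, -4.7) = -135.0000 degrees

r = 6.6468, theta = -135.0000 degrees


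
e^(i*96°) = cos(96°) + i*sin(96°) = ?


cos(96°) = -0.1045
sin(96°) = 0.9945

e^(i*96°) = -0.1045 + 0.9945i


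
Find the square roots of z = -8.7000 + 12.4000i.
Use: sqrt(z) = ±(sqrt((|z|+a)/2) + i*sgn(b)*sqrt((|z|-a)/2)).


|z| = sqrt(75.69+153.76) = 15.1476
sqrt((|z|+a)/2) = sqrt((15.1476+(-8.7))/2) = sqrt(3.2238) = 1.7955
sqrt((|z|-a)/2) = sqrt((15.1476-(-8.7))/2) = sqrt(11.9238) = 3.4531

±(1.7955 + 3.4531i) i.e. 1.7955 + 3.4531i and -1.7955 - 3.4531i


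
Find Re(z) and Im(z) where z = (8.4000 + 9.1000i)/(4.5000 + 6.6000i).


Multiply by conjugate: (8.4000 + 9.1000i)(4.5000 - 6.6000i) / (4.5^2 + 6.6^2)
Numerator real = 8.4*4.5 + 9.1*6.6 = 97.86
Numerator imag = 9.1*4.5 - 8.4*6.6 = -14.49
Denominator = 63.81
Re(z) = 97.86/63.81 = 1.5336
Im(z) = -14.49/63.81 = -0.2271

Re(z) = 1.5336, Im(z) = -0.2271


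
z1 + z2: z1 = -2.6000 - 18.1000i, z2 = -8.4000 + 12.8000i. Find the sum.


Real: -2.6 - 8.4 = -11
Imag: -18.1 + 12.8 = -5.3

-11.0000 - 5.3000i


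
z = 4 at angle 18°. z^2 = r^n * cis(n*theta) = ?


r^2 = 4^2 = 16
n*theta = 2*18° = 36° = 36° (mod 360)
a = 16*cos(36°) = 12.9443
b = 16*sin(36°) = 9.4046

16 cis(36°) = 12.9443 + 9.4046i


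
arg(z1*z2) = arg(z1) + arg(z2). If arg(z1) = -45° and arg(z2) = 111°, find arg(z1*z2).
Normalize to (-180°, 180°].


arg(z1*z2) = -45° + 111° = 66°
Normalized to (-180°, 180°]: 66°

66°


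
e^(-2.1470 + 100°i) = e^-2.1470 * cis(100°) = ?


e^-2.1470 = 0.11683
cos(100°) = -0.1736
sin(100°) = 0.9848
Real = 0.11683*(-0.1736) = -0.0203
Imag = 0.11683*0.9848 = 0.1151

-0.0203 + 0.1151i


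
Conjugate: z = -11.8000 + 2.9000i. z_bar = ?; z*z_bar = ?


z_bar = -11.8000 - 2.9000i
z*z_bar = (-11.8)^2 + 2.9^2 = 139.24 + 8.41 = 147.65

z_bar = -11.8000 - 2.9000i, z*z_bar = 147.65


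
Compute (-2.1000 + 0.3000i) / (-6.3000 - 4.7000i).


Conjugate of z2 = -6.3000 + 4.7000i
Numerator: (-2.1000 + 0.3000i)(-6.3000 + 4.7000i) = 11.8200 - 11.7600i
Denominator: (-6.3)^2 + (-4.7)^2 = 61.78
Result = (11.8200 - 11.7600i)/61.78

0.1913 - 0.1904i


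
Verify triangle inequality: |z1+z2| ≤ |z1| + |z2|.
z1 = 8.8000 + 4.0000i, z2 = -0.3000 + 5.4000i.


|z1| = sqrt(8.8^2 + 4^2) = sqrt(93.44) = 9.6664
|z2| = sqrt((-0.3)^2 + 5.4^2) = sqrt(29.25) = 5.4083
z1+z2 = 8.5000 + 9.4000i
|z1+z2| = sqrt(160.61) = 12.6732
|z1|+|z2| = 9.6664 + 5.4083 = 15.0747

|z1+z2| = 12.6732 ≤ |z1|+|z2| = 15.0747 (verified)


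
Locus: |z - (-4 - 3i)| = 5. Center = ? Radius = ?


|z - z0| = r is a circle with center z0 and radius r.
Center = (-4, -3), radius = 5

Circle with center (-4, -3) and radius 5


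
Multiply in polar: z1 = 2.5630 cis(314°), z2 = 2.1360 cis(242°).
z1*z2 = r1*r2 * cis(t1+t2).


r = 2.5630 * 2.1360 = 5.4746
theta = 314° + 242° = 556° = 196° (mod 360)

5.4746 cis(196°)


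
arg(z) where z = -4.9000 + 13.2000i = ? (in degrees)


Re = -4.9, Im = 13.2
arg = atan2(13.2, -4.9) = 110.3655 degrees

arg(z) = 110.3655 degrees


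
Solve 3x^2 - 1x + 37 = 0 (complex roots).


disc = (-1)^2 - 4*3*37 = 1 - 444 = -443
sqrt(|disc|) = sqrt(443) = 21.0476
Real part = 1/(2*3) = 0.1667
Imag part = 21.0476/(2*3) = 3.5079

0.1667 ± 3.5079i


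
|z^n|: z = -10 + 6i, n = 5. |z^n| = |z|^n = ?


|z| = sqrt(100+36) = sqrt(136) = 11.6619
|z^5| = |z|^5 = (sqrt(136))^5 = 136^2 * sqrt(136) = 18496*sqrt(136)

|z^5| = 18496*sqrt(136) ≈ 215698.5725


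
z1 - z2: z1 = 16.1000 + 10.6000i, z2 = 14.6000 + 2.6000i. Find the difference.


Real: 16.1 - 14.6 = 1.5
Imag: 10.6 - 2.6 = 8

1.5000 + 8.0000i


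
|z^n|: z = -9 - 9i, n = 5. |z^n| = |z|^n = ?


|z| = sqrt(81+81) = sqrt(162) = 12.7279
|z^5| = |z|^5 = (sqrt(162))^5 = 162^2 * sqrt(162) = 26244*sqrt(162)

|z^5| = 26244*sqrt(162) ≈ 334031.5866


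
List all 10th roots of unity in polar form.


The 10th roots of unity are cis(360k/10°) for k=0..9
Angle step = 360/10 = 36°
Primitive root: cis(36°)
Primitive root = 0.8090 + 0.5878i

10 roots at angles: 0°, 36°, 72°, 108°, 144°, 180°, 216°, 252°, 288°, 324°


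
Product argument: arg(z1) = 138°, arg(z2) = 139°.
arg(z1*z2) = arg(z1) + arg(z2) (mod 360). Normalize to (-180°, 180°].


arg(z1*z2) = 138° + 139° = 277°
Normalized to (-180°, 180°]: -83°

-83°


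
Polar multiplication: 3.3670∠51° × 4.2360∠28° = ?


r = 3.3670 * 4.2360 = 14.2626
theta = 51° + 28° = 79° = 79° (mod 360)

14.2626 cis(79°)


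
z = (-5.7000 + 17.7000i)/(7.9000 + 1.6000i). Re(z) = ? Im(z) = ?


Multiply by conjugate: (-5.7000 + 17.7000i)(7.9000 - 1.6000i) / (7.9^2 + 1.6^2)
Numerator real = -5.7*7.9 + 17.7*1.6 = -16.71
Numerator imag = 17.7*7.9 - (-5.7)*1.6 = 148.95
Denominator = 64.97
Re(z) = -16.71/64.97 = -0.2572
Im(z) = 148.95/64.97 = 2.2926

Re(z) = -0.2572, Im(z) = 2.2926


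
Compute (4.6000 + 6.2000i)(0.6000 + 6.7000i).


Real = 4.6*0.6 - 6.2*6.7 = 2.76 - 41.54 = -38.78
Imag = 4.6*6.7 + 0.6*6.2 = 30.82 + 3.72 = 34.54

-38.7800 + 34.5400i


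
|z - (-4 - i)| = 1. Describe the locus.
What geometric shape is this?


|z - z0| = r is a circle with center z0 and radius r.
Center = (-4, -1), radius = 1

Circle with center (-4, -1) and radius 1


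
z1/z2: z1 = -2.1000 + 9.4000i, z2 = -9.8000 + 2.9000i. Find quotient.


Conjugate of z2 = -9.8000 - 2.9000i
Numerator: (-2.1000 + 9.4000i)(-9.8000 - 2.9000i) = 47.8400 - 86.0300i
Denominator: (-9.8)^2 + 2.9^2 = 104.45
Result = (47.8400 - 86.0300i)/104.45

0.4580 - 0.8236i


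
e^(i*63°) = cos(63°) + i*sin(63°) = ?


cos(63°) = 0.4540
sin(63°) = 0.8910

e^(i*63°) = 0.4540 + 0.8910i


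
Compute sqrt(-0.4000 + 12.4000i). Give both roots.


|z| = sqrt(0.16+153.76) = 12.4064
sqrt((|z|+a)/2) = sqrt((12.4064+(-0.4))/2) = sqrt(6.0032) = 2.4501
sqrt((|z|-a)/2) = sqrt((12.4064-(-0.4))/2) = sqrt(6.4032) = 2.5305

±(2.4501 + 2.5305i) i.e. 2.4501 + 2.5305i and -2.4501 - 2.5305i


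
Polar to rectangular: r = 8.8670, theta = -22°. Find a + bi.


a = 8.8670*cos(-22°) = 8.8670*0.92718 = 8.2213
b = 8.8670*sin(-22°) = 8.8670*(-0.3746) = -3.3216

8.2213 - 3.3216i


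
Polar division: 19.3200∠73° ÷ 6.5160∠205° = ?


r = 19.3200 / 6.5160 = 2.9650
theta = 73° - 205° = -132° = 228° (mod 360)

2.9650 cis(228°)


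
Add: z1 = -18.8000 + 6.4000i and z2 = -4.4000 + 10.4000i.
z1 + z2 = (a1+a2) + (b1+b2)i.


Real: -18.8 - 4.4 = -23.2
Imag: 6.4 + 10.4 = 16.8

-23.2000 + 16.8000i


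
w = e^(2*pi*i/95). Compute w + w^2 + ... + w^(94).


With w = e^(2*pi*i/95), all 95 of the 95th roots of unity w^0 = 1, w, ..., w^(94) sum to 0: 1 + w + ... + w^(94) = (1 - w^95)/(1 - w) = 0 since w^95 = 1, w ≠ 1.
Removing the root 1: w + w^2 + ... + w^(94) = 0 - 1 = -1

Sum = -1


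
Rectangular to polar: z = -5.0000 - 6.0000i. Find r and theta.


r = sqrt(25+36) = sqrt(61) = 7.8102
theta = atan2(-6, -5) = -129.8056 degrees

r = 7.8102, theta = -129.8056 degrees


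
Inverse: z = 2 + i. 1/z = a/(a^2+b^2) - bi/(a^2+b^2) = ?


|z|^2 = 4+1 = 5
1/z = (2 - 1i)/5

1/z = 0.4000 - 0.2000i


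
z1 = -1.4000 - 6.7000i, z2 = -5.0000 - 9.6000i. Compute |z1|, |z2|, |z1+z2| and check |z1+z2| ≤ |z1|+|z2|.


|z1| = sqrt((-1.4)^2 + (-6.7)^2) = sqrt(46.85) = 6.8447
|z2| = sqrt((-5)^2 + (-9.6)^2) = sqrt(117.16) = 10.8240
z1+z2 = -6.4000 - 16.3000i
|z1+z2| = sqrt(306.65) = 17.5114
|z1|+|z2| = 6.8447 + 10.8240 = 17.6687

|z1+z2| = 17.5114 ≤ |z1|+|z2| = 17.6687 (verified)


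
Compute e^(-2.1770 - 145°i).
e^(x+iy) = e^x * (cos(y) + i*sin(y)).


e^-2.1770 = 0.1134
cos(-145°) = -0.8192
sin(-145°) = -0.5736
Real = 0.1134*(-0.8192) = -0.0929
Imag = 0.1134*(-0.5736) = -0.0650

-0.0929 - 0.0650i


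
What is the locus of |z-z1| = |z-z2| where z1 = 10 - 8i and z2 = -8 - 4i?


Equal distances means the locus is the perpendicular bisector of z1 and z2.
Midpoint = ((10+(-8))/2, (-8+(-4))/2) = (1.0000, -6.0000)

Perpendicular bisector through (1.0000, -6.0000)


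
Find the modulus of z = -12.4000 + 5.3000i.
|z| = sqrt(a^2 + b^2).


|z| = sqrt((-12.4)^2 + 5.3^2) = sqrt(153.76 + 28.09) = sqrt(181.85) = 13.4852

|z| = 13.4852


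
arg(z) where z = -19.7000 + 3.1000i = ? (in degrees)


Re = -19.7, Im = 3.1
arg = atan2(3.1, -19.7) = 171.0572 degrees

arg(z) = 171.0572 degrees


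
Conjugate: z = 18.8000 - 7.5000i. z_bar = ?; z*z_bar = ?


z_bar = 18.8000 + 7.5000i
z*z_bar = 18.8^2 + (-7.5)^2 = 353.44 + 56.25 = 409.69

z_bar = 18.8000 + 7.5000i, z*z_bar = 409.69


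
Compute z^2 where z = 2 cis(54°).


r^2 = 2^2 = 4
n*theta = 2*54° = 108° = 108° (mod 360)
a = 4*cos(108°) = -1.2361
b = 4*sin(108°) = 3.8042

4 cis(108°) = -1.2361 + 3.8042i


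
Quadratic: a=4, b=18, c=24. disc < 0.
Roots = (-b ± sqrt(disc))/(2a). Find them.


disc = 18^2 - 4*4*24 = 324 - 384 = -60
sqrt(|disc|) = sqrt(60) = 7.7460
Real part = -18/(2*4) = -2.2500
Imag part = 7.7460/(2*4) = 0.9682

-2.2500 ± 0.9682i


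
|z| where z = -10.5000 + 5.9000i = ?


|z| = sqrt((-10.5)^2 + 5.9^2) = sqrt(110.25 + 34.81) = sqrt(145.06) = 12.0441

|z| = 12.0441


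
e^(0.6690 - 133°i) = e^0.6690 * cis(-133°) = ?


e^0.6690 = 1.9523
cos(-133°) = -0.682
sin(-133°) = -0.73135
Real = 1.9523*(-0.682) = -1.3315
Imag = 1.9523*(-0.73135) = -1.4278

-1.3315 - 1.4278i


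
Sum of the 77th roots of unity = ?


The sum of all 77th roots of unity is 0.
Geometric series: (1 - w^77)/(1 - w) = (1-1)/(1-w) = 0 since w^77 = 1, w ≠ 1.
Alternatively: coefficient of z^76 in z^77 - 1 is 0.

0


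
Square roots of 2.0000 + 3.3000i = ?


|z| = sqrt(4+10.89) = 3.8588
sqrt((|z|+a)/2) = sqrt((3.8588+2)/2) = sqrt(2.9294) = 1.7115
sqrt((|z|-a)/2) = sqrt((3.8588-2)/2) = sqrt(0.9294) = 0.9640

±(1.7115 + 0.9640i) i.e. 1.7115 + 0.9640i and -1.7115 - 0.9640i


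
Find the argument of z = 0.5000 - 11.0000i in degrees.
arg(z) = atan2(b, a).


Re = 0.5, Im = -11
arg = atan2(-11, 0.5) = -87.3974 degrees

arg(z) = -87.3974 degrees


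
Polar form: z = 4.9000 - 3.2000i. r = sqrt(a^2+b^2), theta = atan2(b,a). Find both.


r = sqrt(24.01+10.24) = sqrt(34.25) = 5.8523
theta = atan2(-3.2, 4.9) = -33.1470 degrees

r = 5.8523, theta = -33.1470 degrees


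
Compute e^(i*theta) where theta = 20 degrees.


cos(20°) = 0.9397
sin(20°) = 0.3420

e^(i*20°) = 0.9397 + 0.3420i


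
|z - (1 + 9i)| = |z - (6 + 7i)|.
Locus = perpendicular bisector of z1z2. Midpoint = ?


Equal distances means the locus is the perpendicular bisector of z1 and z2.
Midpoint = ((1+6)/2, (9+7)/2) = (3.5000, 8.0000)

Perpendicular bisector through (3.5000, 8.0000)


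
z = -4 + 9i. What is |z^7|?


|z| = sqrt(16+81) = sqrt(97) = 9.8489
|z^7| = |z|^7 = (sqrt(97))^7 = 97^3 * sqrt(97) = 912673*sqrt(97)

|z^7| = 912673*sqrt(97) ≈ 8988786.5965


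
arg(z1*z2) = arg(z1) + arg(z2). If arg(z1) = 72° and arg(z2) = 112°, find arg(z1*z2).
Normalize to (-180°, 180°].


arg(z1*z2) = 72° + 112° = 184°
Normalized to (-180°, 180°]: -176°

-176°


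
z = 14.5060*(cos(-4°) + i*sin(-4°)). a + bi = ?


a = 14.5060*cos(-4°) = 14.5060*0.997564 = 14.4707
b = 14.5060*sin(-4°) = 14.5060*(-0.06976) = -1.0119

14.4707 - 1.0119i


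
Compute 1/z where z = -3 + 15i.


|z|^2 = 9+225 = 234
1/z = (-3 - 15i)/234

1/z = -0.0128 - 0.0641i


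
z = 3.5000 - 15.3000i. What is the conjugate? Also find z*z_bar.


z_bar = 3.5000 + 15.3000i
z*z_bar = 3.5^2 + (-15.3)^2 = 12.25 + 234.09 = 246.34

z_bar = 3.5000 + 15.3000i, z*z_bar = 246.34


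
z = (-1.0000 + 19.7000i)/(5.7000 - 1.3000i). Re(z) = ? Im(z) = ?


Multiply by conjugate: (-1.0000 + 19.7000i)(5.7000 + 1.3000i) / (5.7^2 + (-1.3)^2)
Numerator real = -1*5.7 + 19.7*(-1.3) = -31.31
Numerator imag = 19.7*5.7 - (-1)*(-1.3) = 110.99
Denominator = 34.18
Re(z) = -31.31/34.18 = -0.9160
Im(z) = 110.99/34.18 = 3.2472

Re(z) = -0.9160, Im(z) = 3.2472


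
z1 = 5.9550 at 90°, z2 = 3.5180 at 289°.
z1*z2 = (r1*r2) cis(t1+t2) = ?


r = 5.9550 * 3.5180 = 20.9497
theta = 90° + 289° = 379° = 19° (mod 360)

20.9497 cis(19°)


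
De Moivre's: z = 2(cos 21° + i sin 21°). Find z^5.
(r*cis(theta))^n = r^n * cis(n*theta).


r^5 = 2^5 = 32
n*theta = 5*21° = 105° = 105° (mod 360)
a = 32*cos(105°) = -8.2822
b = 32*sin(105°) = 30.9096

32 cis(105°) = -8.2822 + 30.9096i


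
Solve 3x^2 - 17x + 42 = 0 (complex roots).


disc = (-17)^2 - 4*3*42 = 289 - 504 = -215
sqrt(|disc|) = sqrt(215) = 14.6629
Real part = 17/(2*3) = 2.8333
Imag part = 14.6629/(2*3) = 2.4438

2.8333 ± 2.4438i


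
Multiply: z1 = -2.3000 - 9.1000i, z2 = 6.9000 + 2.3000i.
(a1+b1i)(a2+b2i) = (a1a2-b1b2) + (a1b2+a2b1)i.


Real = -2.3*6.9 - (-9.1)*2.3 = -15.87 - (-20.93) = 5.06
Imag = -2.3*2.3 + 6.9*(-9.1) = -5.29 - (62.79) = -68.08

5.0600 - 68.0800i


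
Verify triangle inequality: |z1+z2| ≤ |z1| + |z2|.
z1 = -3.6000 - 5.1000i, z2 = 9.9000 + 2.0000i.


|z1| = sqrt((-3.6)^2 + (-5.1)^2) = sqrt(38.97) = 6.2426
|z2| = sqrt(9.9^2 + 2^2) = sqrt(102.01) = 10.1000
z1+z2 = 6.3000 - 3.1000i
|z1+z2| = sqrt(49.3) = 7.0214
|z1|+|z2| = 6.2426 + 10.1000 = 16.3426

|z1+z2| = 7.0214 ≤ |z1|+|z2| = 16.3426 (verified)


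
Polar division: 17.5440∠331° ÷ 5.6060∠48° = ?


r = 17.5440 / 5.6060 = 3.1295
theta = 331° - 48° = 283° = 283° (mod 360)

3.1295 cis(283°)


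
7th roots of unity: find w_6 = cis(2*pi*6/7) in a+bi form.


Angle = 360*6/7 = 308.5714°
a = cos(308.5714°) = 0.6235
b = sin(308.5714°) = -0.7818

0.6235 - 0.7818i


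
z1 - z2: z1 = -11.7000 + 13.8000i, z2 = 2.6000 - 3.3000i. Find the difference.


Real: -11.7 - 2.6 = -14.3
Imag: 13.8 + 3.3 = 17.1

-14.3000 + 17.1000i


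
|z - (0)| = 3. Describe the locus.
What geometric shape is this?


|z - z0| = r is a circle with center z0 and radius r.
Center = (0, 0), radius = 3

Circle with center (0, 0) and radius 3


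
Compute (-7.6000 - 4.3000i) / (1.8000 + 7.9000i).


Conjugate of z2 = 1.8000 - 7.9000i
Numerator: (-7.6000 - 4.3000i)(1.8000 - 7.9000i) = -47.6500 + 52.3000i
Denominator: 1.8^2 + 7.9^2 = 65.65
Result = (-47.6500 + 52.3000i)/65.65

-0.7258 + 0.7966i


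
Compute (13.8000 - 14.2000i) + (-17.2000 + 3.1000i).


Real: 13.8 - 17.2 = -3.4
Imag: -14.2 + 3.1 = -11.1

-3.4000 - 11.1000i


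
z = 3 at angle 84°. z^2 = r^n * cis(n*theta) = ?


r^2 = 3^2 = 9
n*theta = 2*84° = 168° = 168° (mod 360)
a = 9*cos(168°) = -8.8033
b = 9*sin(168°) = 1.8712

9 cis(168°) = -8.8033 + 1.8712i


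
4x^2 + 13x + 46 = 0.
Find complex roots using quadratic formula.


disc = 13^2 - 4*4*46 = 169 - 736 = -567
sqrt(|disc|) = sqrt(567) = 23.8118
Real part = -13/(2*4) = -1.6250
Imag part = 23.8118/(2*4) = 2.9765

-1.6250 ± 2.9765i


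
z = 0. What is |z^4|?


|z| = sqrt(0+0) = sqrt(0) = 0
|z^4| = |z|^4 = 0^4 = 0

|z^4| = 0


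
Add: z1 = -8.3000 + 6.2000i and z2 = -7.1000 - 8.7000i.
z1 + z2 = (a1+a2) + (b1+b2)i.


Real: -8.3 - 7.1 = -15.4
Imag: 6.2 - 8.7 = -2.5

-15.4000 - 2.5000i


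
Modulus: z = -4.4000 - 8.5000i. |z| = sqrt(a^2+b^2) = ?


|z| = sqrt((-4.4)^2 + (-8.5)^2) = sqrt(19.36 + 72.25) = sqrt(91.61) = 9.5713

|z| = 9.5713


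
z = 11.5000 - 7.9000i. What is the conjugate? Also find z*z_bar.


z_bar = 11.5000 + 7.9000i
z*z_bar = 11.5^2 + (-7.9)^2 = 132.25 + 62.41 = 194.66

z_bar = 11.5000 + 7.9000i, z*z_bar = 194.66


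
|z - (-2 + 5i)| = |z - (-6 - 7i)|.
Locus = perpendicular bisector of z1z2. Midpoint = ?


Equal distances means the locus is the perpendicular bisector of z1 and z2.
Midpoint = ((-2+(-6))/2, (5+(-7))/2) = (-4.0000, -1.0000)

Perpendicular bisector through (-4.0000, -1.0000)


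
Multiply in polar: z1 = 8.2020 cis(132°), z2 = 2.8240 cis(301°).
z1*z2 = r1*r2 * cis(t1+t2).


r = 8.2020 * 2.8240 = 23.1624
theta = 132° + 301° = 433° = 73° (mod 360)

23.1624 cis(73°)


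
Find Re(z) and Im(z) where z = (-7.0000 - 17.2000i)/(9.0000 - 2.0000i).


Multiply by conjugate: (-7.0000 - 17.2000i)(9.0000 + 2.0000i) / (9^2 + (-2)^2)
Numerator real = -7*9 - (17.2)*(-2) = -28.6
Numerator imag = -17.2*9 - (-7)*(-2) = -168.8
Denominator = 85
Re(z) = -28.6/85 = -0.3365
Im(z) = -168.8/85 = -1.9859

Re(z) = -0.3365, Im(z) = -1.9859


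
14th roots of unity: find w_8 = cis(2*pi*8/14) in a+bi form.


Angle = 360*8/14 = 205.7143°
a = cos(205.7143°) = -0.9010
b = sin(205.7143°) = -0.4339

-0.9010 - 0.4339i


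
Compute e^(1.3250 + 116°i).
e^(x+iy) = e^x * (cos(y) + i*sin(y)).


e^1.3250 = 3.7622
cos(116°) = -0.43837
sin(116°) = 0.89879
Real = 3.7622*(-0.43837) = -1.6492
Imag = 3.7622*0.89879 = 3.3814

-1.6492 + 3.3814i


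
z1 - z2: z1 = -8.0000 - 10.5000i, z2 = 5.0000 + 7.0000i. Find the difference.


Real: -8 - 5 = -13
Imag: -10.5 - 7 = -17.5

-13.0000 - 17.5000i


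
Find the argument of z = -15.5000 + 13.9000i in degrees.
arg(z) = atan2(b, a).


Re = -15.5, Im = 13.9
arg = atan2(13.9, -15.5) = 138.1151 degrees

arg(z) = 138.1151 degrees


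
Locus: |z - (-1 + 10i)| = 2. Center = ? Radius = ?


|z - z0| = r is a circle with center z0 and radius r.
Center = (-1, 10), radius = 2

Circle with center (-1, 10) and radius 2


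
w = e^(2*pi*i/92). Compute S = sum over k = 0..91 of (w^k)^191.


The roots are w_k = w^k with w = e^(2*pi*i/92), and (w^k)^191 = (w^191)^k.
So S = 1 + u + u^2 + ... + u^(91) with u = w^191.
191 = 2*92 + 7, so 191 is not a multiple of 92: u = (w^92)^2 * w^7 = w^7 ≠ 1 (w is a primitive 92th root), while u^92 = (w^92)^191 = 1.
Geometric series: S = (1 - u^92)/(1 - u) = (1 - 1)/(1 - u) = 0

S = 0


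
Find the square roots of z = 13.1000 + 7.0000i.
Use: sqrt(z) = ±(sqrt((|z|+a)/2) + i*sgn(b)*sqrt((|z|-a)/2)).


|z| = sqrt(171.61+49) = 14.8529
sqrt((|z|+a)/2) = sqrt((14.8529+13.1)/2) = sqrt(13.9765) = 3.7385
sqrt((|z|-a)/2) = sqrt((14.8529-13.1)/2) = sqrt(0.8765) = 0.9362

±(3.7385 + 0.9362i) i.e. 3.7385 + 0.9362i and -3.7385 - 0.9362i


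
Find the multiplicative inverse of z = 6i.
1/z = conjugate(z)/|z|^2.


|z|^2 = 0+36 = 36
1/z = (0 - 6i)/36

1/z = 0 - 0.1667i


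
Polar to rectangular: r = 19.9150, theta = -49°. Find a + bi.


a = 19.9150*cos(-49°) = 19.9150*0.65606 = 13.0654
b = 19.9150*sin(-49°) = 19.9150*(-0.75471) = -15.0300

13.0654 - 15.0300i


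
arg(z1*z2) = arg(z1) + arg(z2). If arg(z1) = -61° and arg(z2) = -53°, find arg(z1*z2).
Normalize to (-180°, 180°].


arg(z1*z2) = -61° - 53° = -114°
Normalized to (-180°, 180°]: -114°

-114°


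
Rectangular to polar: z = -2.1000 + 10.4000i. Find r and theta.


r = sqrt(4.41+108.16) = sqrt(112.57) = 10.6099
theta = atan2(10.4, -2.1) = 101.4158 degrees

r = 10.6099, theta = 101.4158 degrees


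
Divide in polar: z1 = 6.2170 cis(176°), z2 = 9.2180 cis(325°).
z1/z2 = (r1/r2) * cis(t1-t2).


r = 6.2170 / 9.2180 = 0.6744
theta = 176° - 325° = -149° = 211° (mod 360)

0.6744 cis(211°)


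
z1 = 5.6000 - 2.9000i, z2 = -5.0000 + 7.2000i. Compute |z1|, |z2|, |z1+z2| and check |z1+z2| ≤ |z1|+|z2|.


|z1| = sqrt(5.6^2 + (-2.9)^2) = sqrt(39.77) = 6.3063
|z2| = sqrt((-5)^2 + 7.2^2) = sqrt(76.84) = 8.7658
z1+z2 = 0.6000 + 4.3000i
|z1+z2| = sqrt(18.85) = 4.3417
|z1|+|z2| = 6.3063 + 8.7658 = 15.0721

|z1+z2| = 4.3417 ≤ |z1|+|z2| = 15.0721 (verified)


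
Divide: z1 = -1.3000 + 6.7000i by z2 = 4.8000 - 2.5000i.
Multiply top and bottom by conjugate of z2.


Conjugate of z2 = 4.8000 + 2.5000i
Numerator: (-1.3000 + 6.7000i)(4.8000 + 2.5000i) = -22.9900 + 28.9100i
Denominator: 4.8^2 + (-2.5)^2 = 29.29
Result = (-22.9900 + 28.9100i)/29.29

-0.7849 + 0.9870i


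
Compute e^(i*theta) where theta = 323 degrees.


cos(323°) = 0.7986
sin(323°) = -0.6018

e^(i*323°) = 0.7986 - 0.6018i


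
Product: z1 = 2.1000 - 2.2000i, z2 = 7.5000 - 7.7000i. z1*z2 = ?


Real = 2.1*7.5 - (-2.2)*(-7.7) = 15.75 - 16.94 = -1.19
Imag = 2.1*(-7.7) + 7.5*(-2.2) = -16.17 - (16.5) = -32.67

-1.1900 - 32.6700i


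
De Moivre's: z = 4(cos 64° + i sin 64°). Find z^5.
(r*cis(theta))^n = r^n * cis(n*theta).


r^5 = 4^5 = 1024
n*theta = 5*64° = 320° = 320° (mod 360)
a = 1024*cos(320°) = 784.4295
b = 1024*sin(320°) = -658.2145

1024 cis(320°) = 784.4295 - 658.2145i


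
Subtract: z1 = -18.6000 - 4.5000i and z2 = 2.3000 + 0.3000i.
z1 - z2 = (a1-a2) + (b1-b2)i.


Real: -18.6 - 2.3 = -20.9
Imag: -4.5 - 0.3 = -4.8

-20.9000 - 4.8000i


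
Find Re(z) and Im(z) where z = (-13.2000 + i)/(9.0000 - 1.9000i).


Multiply by conjugate: (-13.2000 + i)(9.0000 + 1.9000i) / (9^2 + (-1.9)^2)
Numerator real = -13.2*9 + 1*(-1.9) = -120.7
Numerator imag = 1*9 - (-13.2)*(-1.9) = -16.08
Denominator = 84.61
Re(z) = -120.7/84.61 = -1.4265
Im(z) = -16.08/84.61 = -0.1900

Re(z) = -1.4265, Im(z) = -0.1900


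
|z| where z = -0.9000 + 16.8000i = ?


|z| = sqrt((-0.9)^2 + 16.8^2) = sqrt(0.81 + 282.24) = sqrt(283.05) = 16.8241

|z| = 16.8241


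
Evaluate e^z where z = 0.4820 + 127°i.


e^0.4820 = 1.6193
cos(127°) = -0.6018
sin(127°) = 0.7986
Real = 1.6193*(-0.6018) = -0.9745
Imag = 1.6193*0.7986 = 1.2932

-0.9745 + 1.2932i


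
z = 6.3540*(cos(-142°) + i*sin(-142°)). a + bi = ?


a = 6.3540*cos(-142°) = 6.3540*(-0.788) = -5.0070
b = 6.3540*sin(-142°) = 6.3540*(-0.61566) = -3.9119

-5.0070 - 3.9119i


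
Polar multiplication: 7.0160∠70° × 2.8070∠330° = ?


r = 7.0160 * 2.8070 = 19.6939
theta = 70° + 330° = 400° = 40° (mod 360)

19.6939 cis(40°)


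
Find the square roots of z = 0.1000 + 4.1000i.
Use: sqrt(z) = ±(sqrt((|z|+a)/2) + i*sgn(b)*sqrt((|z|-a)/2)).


|z| = sqrt(0.01+16.81) = 4.1012
sqrt((|z|+a)/2) = sqrt((4.1012+0.1)/2) = sqrt(2.1006) = 1.4493
sqrt((|z|-a)/2) = sqrt((4.1012-0.1)/2) = sqrt(2.0006) = 1.4144

±(1.4493 + 1.4144i) i.e. 1.4493 + 1.4144i and -1.4493 - 1.4144i


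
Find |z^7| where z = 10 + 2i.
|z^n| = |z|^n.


|z| = sqrt(100+4) = sqrt(104) = 10.1980
|z^7| = |z|^7 = (sqrt(104))^7 = 104^3 * sqrt(104) = 1124864*sqrt(104)

|z^7| = 1124864*sqrt(104) ≈ 11471406.9723


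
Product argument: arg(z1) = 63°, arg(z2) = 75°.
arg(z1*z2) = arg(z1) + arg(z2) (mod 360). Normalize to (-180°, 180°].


arg(z1*z2) = 63° + 75° = 138°
Normalized to (-180°, 180°]: 138°

138°


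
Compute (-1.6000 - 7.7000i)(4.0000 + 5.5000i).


Real = -1.6*4 - (-7.7)*5.5 = -6.4 - (-42.35) = 35.95
Imag = -1.6*5.5 + 4*(-7.7) = -8.8 - (30.8) = -39.6

35.9500 - 39.6000i


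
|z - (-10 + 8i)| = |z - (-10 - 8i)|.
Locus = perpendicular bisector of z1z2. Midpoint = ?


Equal distances means the locus is the perpendicular bisector of z1 and z2.
Midpoint = ((-10+(-10))/2, (8+(-8))/2) = (-10.0000, 0)

Perpendicular bisector through (-10.0000, 0)


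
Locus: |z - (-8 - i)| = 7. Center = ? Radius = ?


|z - z0| = r is a circle with center z0 and radius r.
Center = (-8, -1), radius = 7

Circle with center (-8, -1) and radius 7


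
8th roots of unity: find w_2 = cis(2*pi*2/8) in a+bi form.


Angle = 360*2/8 = 90°
a = cos(90°) = 0
b = sin(90°) = 1.0000

0 + 1.0000i


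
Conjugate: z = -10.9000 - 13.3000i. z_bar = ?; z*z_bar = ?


z_bar = -10.9000 + 13.3000i
z*z_bar = (-10.9)^2 + (-13.3)^2 = 118.81 + 176.89 = 295.7

z_bar = -10.9000 + 13.3000i, z*z_bar = 295.7


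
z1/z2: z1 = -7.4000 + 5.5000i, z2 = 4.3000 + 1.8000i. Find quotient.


Conjugate of z2 = 4.3000 - 1.8000i
Numerator: (-7.4000 + 5.5000i)(4.3000 - 1.8000i) = -21.9200 + 36.9700i
Denominator: 4.3^2 + 1.8^2 = 21.73
Result = (-21.9200 + 36.9700i)/21.73

-1.0087 + 1.7013i


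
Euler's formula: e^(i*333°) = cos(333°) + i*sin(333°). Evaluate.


cos(333°) = 0.8910
sin(333°) = -0.4540

e^(i*333°) = 0.8910 - 0.4540i


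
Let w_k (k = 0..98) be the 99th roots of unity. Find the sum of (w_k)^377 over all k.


The roots are w_k = w^k with w = e^(2*pi*i/99), and (w^k)^377 = (w^377)^k.
So S = 1 + u + u^2 + ... + u^(98) with u = w^377.
377 = 3*99 + 80, so 377 is not a multiple of 99: u = (w^99)^3 * w^80 = w^80 ≠ 1 (w is a primitive 99th root), while u^99 = (w^99)^377 = 1.
Geometric series: S = (1 - u^99)/(1 - u) = (1 - 1)/(1 - u) = 0

S = 0


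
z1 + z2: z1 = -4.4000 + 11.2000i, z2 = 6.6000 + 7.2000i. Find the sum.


Real: -4.4 + 6.6 = 2.2
Imag: 11.2 + 7.2 = 18.4

2.2000 + 18.4000i


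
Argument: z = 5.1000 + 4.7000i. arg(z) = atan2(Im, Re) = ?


Re = 5.1, Im = 4.7
arg = atan2(4.7, 5.1) = 42.6627 degrees

arg(z) = 42.6627 degrees


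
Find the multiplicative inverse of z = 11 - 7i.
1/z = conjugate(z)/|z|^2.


|z|^2 = 121+49 = 170
1/z = (11 + 7i)/170

1/z = 0.0647 + 0.0412i


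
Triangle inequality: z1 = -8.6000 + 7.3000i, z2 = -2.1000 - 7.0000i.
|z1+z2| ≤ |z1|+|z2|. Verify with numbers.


|z1| = sqrt((-8.6)^2 + 7.3^2) = sqrt(127.25) = 11.2805
|z2| = sqrt((-2.1)^2 + (-7)^2) = sqrt(53.41) = 7.3082
z1+z2 = -10.7000 + 0.3000i
|z1+z2| = sqrt(114.58) = 10.7042
|z1|+|z2| = 11.2805 + 7.3082 = 18.5887

|z1+z2| = 10.7042 ≤ |z1|+|z2| = 18.5887 (verified)


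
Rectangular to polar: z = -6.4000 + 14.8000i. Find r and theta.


r = sqrt(40.96+219.04) = sqrt(260) = 16.1245
theta = atan2(14.8, -6.4) = 113.3852 degrees

r = 16.1245, theta = 113.3852 degrees


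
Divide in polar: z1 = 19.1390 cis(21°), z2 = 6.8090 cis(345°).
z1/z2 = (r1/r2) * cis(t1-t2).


r = 19.1390 / 6.8090 = 2.8108
theta = 21° - 345° = -324° = 36° (mod 360)

2.8108 cis(36°)


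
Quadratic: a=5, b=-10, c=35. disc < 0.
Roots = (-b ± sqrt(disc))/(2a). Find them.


disc = (-10)^2 - 4*5*35 = 100 - 700 = -600
sqrt(|disc|) = sqrt(600) = 24.4949
Real part = 10/(2*5) = 1.0000
Imag part = 24.4949/(2*5) = 2.4495

1.0000 ± 2.4495i


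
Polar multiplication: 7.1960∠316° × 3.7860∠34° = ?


r = 7.1960 * 3.7860 = 27.2441
theta = 316° + 34° = 350° = 350° (mod 360)

27.2441 cis(350°)


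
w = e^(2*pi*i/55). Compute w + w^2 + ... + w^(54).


With w = e^(2*pi*i/55), all 55 of the 55th roots of unity w^0 = 1, w, ..., w^(54) sum to 0: 1 + w + ... + w^(54) = (1 - w^55)/(1 - w) = 0 since w^55 = 1, w ≠ 1.
Removing the root 1: w + w^2 + ... + w^(54) = 0 - 1 = -1

Sum = -1


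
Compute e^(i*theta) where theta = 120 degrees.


cos(120°) = -0.5000
sin(120°) = 0.8660

e^(i*120°) = -0.5000 + 0.8660i


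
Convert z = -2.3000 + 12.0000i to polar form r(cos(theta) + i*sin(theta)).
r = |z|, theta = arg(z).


r = sqrt(5.29+144) = sqrt(149.29) = 12.2184
theta = atan2(12, -2.3) = 100.8501 degrees

r = 12.2184, theta = 100.8501 degrees


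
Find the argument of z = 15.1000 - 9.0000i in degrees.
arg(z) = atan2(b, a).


Re = 15.1, Im = -9
arg = atan2(-9, 15.1) = -30.7961 degrees

arg(z) = -30.7961 degrees


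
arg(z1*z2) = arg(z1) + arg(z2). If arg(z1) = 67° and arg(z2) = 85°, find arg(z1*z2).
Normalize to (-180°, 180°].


arg(z1*z2) = 67° + 85° = 152°
Normalized to (-180°, 180°]: 152°

152°


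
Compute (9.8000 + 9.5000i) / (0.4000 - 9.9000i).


Conjugate of z2 = 0.4000 + 9.9000i
Numerator: (9.8000 + 9.5000i)(0.4000 + 9.9000i) = -90.1300 + 100.8200i
Denominator: 0.4^2 + (-9.9)^2 = 98.17
Result = (-90.1300 + 100.8200i)/98.17

-0.9181 + 1.0270i


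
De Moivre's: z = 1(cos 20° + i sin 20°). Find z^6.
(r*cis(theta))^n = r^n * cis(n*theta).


r^6 = 1^6 = 1
n*theta = 6*20° = 120° = 120° (mod 360)
a = 1*cos(120°) = -0.5000
b = 1*sin(120°) = 0.8660

1 cis(120°) = -0.5000 + 0.8660i


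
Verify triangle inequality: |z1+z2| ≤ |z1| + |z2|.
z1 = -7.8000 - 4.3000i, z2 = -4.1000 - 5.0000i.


|z1| = sqrt((-7.8)^2 + (-4.3)^2) = sqrt(79.33) = 8.9067
|z2| = sqrt((-4.1)^2 + (-5)^2) = sqrt(41.81) = 6.4661
z1+z2 = -11.9000 - 9.3000i
|z1+z2| = sqrt(228.1) = 15.1030
|z1|+|z2| = 8.9067 + 6.4661 = 15.3728

|z1+z2| = 15.1030 ≤ |z1|+|z2| = 15.3728 (verified)


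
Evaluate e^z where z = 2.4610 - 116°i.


e^2.4610 = 11.7165
cos(-116°) = -0.43837
sin(-116°) = -0.89879
Real = 11.7165*(-0.43837) = -5.1362
Imag = 11.7165*(-0.89879) = -10.5307

-5.1362 - 10.5307i


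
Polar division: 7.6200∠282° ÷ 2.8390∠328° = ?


r = 7.6200 / 2.8390 = 2.6840
theta = 282° - 328° = -46° = 314° (mod 360)

2.6840 cis(314°)


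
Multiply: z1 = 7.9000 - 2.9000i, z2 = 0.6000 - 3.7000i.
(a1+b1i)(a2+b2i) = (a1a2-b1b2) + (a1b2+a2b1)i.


Real = 7.9*0.6 - (-2.9)*(-3.7) = 4.74 - 10.73 = -5.99
Imag = 7.9*(-3.7) + 0.6*(-2.9) = -29.23 - (1.74) = -30.97

-5.9900 - 30.9700i


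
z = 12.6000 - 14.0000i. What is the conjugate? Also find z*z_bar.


z_bar = 12.6000 + 14.0000i
z*z_bar = 12.6^2 + (-14)^2 = 158.76 + 196 = 354.76

z_bar = 12.6000 + 14.0000i, z*z_bar = 354.76


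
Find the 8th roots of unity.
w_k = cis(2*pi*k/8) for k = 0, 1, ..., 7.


The 8th roots of unity are cis(360k/8°) for k=0..7
Angle step = 360/8 = 45°
Primitive root: cis(45°)
Primitive root = 0.7071 + 0.7071i

8 roots at angles: 0°, 45°, 90°, 135°, 180°, 225°, 270°, 315°


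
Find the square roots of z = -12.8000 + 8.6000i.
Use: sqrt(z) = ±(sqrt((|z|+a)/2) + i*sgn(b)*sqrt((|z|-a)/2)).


|z| = sqrt(163.84+73.96) = 15.4208
sqrt((|z|+a)/2) = sqrt((15.4208+(-12.8))/2) = sqrt(1.3104) = 1.1447
sqrt((|z|-a)/2) = sqrt((15.4208-(-12.8))/2) = sqrt(14.1104) = 3.7564

±(1.1447 + 3.7564i) i.e. 1.1447 + 3.7564i and -1.1447 - 3.7564i


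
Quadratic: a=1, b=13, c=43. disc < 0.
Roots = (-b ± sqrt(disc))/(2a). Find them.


disc = 13^2 - 4*1*43 = 169 - 172 = -3
sqrt(|disc|) = sqrt(3) = 1.7321
Real part = -13/(2*1) = -6.5000
Imag part = 1.7321/(2*1) = 0.8660

-6.5000 ± 0.8660i


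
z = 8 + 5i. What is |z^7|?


|z| = sqrt(64+25) = sqrt(89) = 9.4340
|z^7| = |z|^7 = (sqrt(89))^7 = 89^3 * sqrt(89) = 704969*sqrt(89)

|z^7| = 704969*sqrt(89) ≈ 6650664.2447


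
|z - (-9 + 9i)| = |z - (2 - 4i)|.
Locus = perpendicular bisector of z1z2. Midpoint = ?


Equal distances means the locus is the perpendicular bisector of z1 and z2.
Midpoint = ((-9+2)/2, (9+(-4))/2) = (-3.5000, 2.5000)

Perpendicular bisector through (-3.5000, 2.5000)


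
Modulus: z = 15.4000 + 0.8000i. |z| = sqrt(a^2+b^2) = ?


|z| = sqrt(15.4^2 + 0.8^2) = sqrt(237.16 + 0.64) = sqrt(237.8) = 15.4208

|z| = 15.4208


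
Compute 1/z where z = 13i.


|z|^2 = 0+169 = 169
1/z = (0 - 13i)/169

1/z = 0 - 0.0769i


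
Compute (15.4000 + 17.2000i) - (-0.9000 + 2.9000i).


Real: 15.4 + 0.9 = 16.3
Imag: 17.2 - 2.9 = 14.3

16.3000 + 14.3000i


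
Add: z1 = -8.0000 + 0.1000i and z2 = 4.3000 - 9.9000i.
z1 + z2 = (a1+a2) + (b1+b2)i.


Real: -8 + 4.3 = -3.7
Imag: 0.1 - 9.9 = -9.8

-3.7000 - 9.8000i


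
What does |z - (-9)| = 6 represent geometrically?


|z - z0| = r is a circle with center z0 and radius r.
Center = (-9, 0), radius = 6

Circle with center (-9, 0) and radius 6


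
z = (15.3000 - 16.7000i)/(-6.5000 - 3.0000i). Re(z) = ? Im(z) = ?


Multiply by conjugate: (15.3000 - 16.7000i)(-6.5000 + 3.0000i) / ((-6.5)^2 + (-3)^2)
Numerator real = 15.3*(-6.5) - (16.7)*(-3) = -49.35
Numerator imag = -16.7*(-6.5) - 15.3*(-3) = 154.45
Denominator = 51.25
Re(z) = -49.35/51.25 = -0.9629
Im(z) = 154.45/51.25 = 3.0137

Re(z) = -0.9629, Im(z) = 3.0137


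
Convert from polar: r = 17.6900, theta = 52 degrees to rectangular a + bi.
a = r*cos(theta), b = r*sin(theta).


a = 17.6900*cos(52°) = 17.6900*0.6156615 = 10.8911
b = 17.6900*sin(52°) = 17.6900*0.78801 = 13.9399

10.8911 + 13.9399i


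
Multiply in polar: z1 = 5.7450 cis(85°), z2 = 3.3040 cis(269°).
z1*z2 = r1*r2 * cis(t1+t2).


r = 5.7450 * 3.3040 = 18.9815
theta = 85° + 269° = 354° = 354° (mod 360)

18.9815 cis(354°)


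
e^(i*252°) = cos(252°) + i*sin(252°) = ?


cos(252°) = -0.3090
sin(252°) = -0.9511

e^(i*252°) = -0.3090 - 0.9511i


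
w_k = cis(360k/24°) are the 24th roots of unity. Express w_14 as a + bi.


Angle = 360*14/24 = 210°
a = cos(210°) = -0.8660
b = sin(210°) = -0.5000

-0.8660 - 0.5000i


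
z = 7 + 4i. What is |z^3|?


|z| = sqrt(49+16) = sqrt(65) = 8.0623
|z^3| = |z|^3 = (sqrt(65))^3 = 65*sqrt(65)

|z^3| = 65*sqrt(65) ≈ 524.0468


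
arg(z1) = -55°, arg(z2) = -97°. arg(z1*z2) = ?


arg(z1*z2) = -55° - 97° = -152°
Normalized to (-180°, 180°]: -152°

-152°


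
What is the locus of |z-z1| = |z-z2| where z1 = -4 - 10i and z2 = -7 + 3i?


Equal distances means the locus is the perpendicular bisector of z1 and z2.
Midpoint = ((-4+(-7))/2, (-10+3)/2) = (-5.5000, -3.5000)

Perpendicular bisector through (-5.5000, -3.5000)


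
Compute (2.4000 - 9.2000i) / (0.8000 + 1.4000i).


Conjugate of z2 = 0.8000 - 1.4000i
Numerator: (2.4000 - 9.2000i)(0.8000 - 1.4000i) = -10.9600 - 10.7200i
Denominator: 0.8^2 + 1.4^2 = 2.6
Result = (-10.9600 - 10.7200i)/2.6

-4.2154 - 4.1231i


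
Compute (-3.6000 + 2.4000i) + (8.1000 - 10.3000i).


Real: -3.6 + 8.1 = 4.5
Imag: 2.4 - 10.3 = -7.9

4.5000 - 7.9000i


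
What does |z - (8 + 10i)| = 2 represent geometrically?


|z - z0| = r is a circle with center z0 and radius r.
Center = (8, 10), radius = 2

Circle with center (8, 10) and radius 2


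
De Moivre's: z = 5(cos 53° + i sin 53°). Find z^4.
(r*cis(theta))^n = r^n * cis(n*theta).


r^4 = 5^4 = 625
n*theta = 4*53° = 212° = 212° (mod 360)
a = 625*cos(212°) = -530.0301
b = 625*sin(212°) = -331.1995

625 cis(212°) = -530.0301 - 331.1995i


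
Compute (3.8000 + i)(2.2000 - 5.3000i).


Real = 3.8*2.2 - 1*(-5.3) = 8.36 - (-5.3) = 13.66
Imag = 3.8*(-5.3) + 2.2*1 = -20.14 + 2.2 = -17.94

13.6600 - 17.9400i


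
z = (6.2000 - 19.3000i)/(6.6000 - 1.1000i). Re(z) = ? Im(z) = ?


Multiply by conjugate: (6.2000 - 19.3000i)(6.6000 + 1.1000i) / (6.6^2 + (-1.1)^2)
Numerator real = 6.2*6.6 - (19.3)*(-1.1) = 62.15
Numerator imag = -19.3*6.6 - 6.2*(-1.1) = -120.56
Denominator = 44.77
Re(z) = 62.15/44.77 = 1.3882
Im(z) = -120.56/44.77 = -2.6929

Re(z) = 1.3882, Im(z) = -2.6929


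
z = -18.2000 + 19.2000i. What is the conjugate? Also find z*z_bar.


z_bar = -18.2000 - 19.2000i
z*z_bar = (-18.2)^2 + 19.2^2 = 331.24 + 368.64 = 699.88

z_bar = -18.2000 - 19.2000i, z*z_bar = 699.88


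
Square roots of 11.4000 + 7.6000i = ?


|z| = sqrt(129.96+57.76) = 13.7011
sqrt((|z|+a)/2) = sqrt((13.7011+11.4)/2) = sqrt(12.5505) = 3.5427
sqrt((|z|-a)/2) = sqrt((13.7011-11.4)/2) = sqrt(1.1505) = 1.0726

±(3.5427 + 1.0726i) i.e. 3.5427 + 1.0726i and -3.5427 - 1.0726i


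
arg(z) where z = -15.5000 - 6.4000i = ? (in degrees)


Re = -15.5, Im = -6.4
arg = atan2(-6.4, -15.5) = -157.5641 degrees

arg(z) = -157.5641 degrees


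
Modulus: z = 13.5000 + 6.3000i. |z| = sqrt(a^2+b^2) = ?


|z| = sqrt(13.5^2 + 6.3^2) = sqrt(182.25 + 39.69) = sqrt(221.94) = 14.8977

|z| = 14.8977


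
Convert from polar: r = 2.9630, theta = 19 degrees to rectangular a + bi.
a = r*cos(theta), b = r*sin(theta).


a = 2.9630*cos(19°) = 2.9630*0.94552 = 2.8016
b = 2.9630*sin(19°) = 2.9630*0.32557 = 0.9647

2.8016 + 0.9647i


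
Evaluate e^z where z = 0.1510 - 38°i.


e^0.1510 = 1.1630
cos(-38°) = 0.78801
sin(-38°) = -0.61566
Real = 1.1630*0.78801 = 0.9165
Imag = 1.1630*(-0.61566) = -0.7160

0.9165 - 0.7160i


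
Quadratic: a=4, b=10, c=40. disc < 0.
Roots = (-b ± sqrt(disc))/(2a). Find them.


disc = 10^2 - 4*4*40 = 100 - 640 = -540
sqrt(|disc|) = sqrt(540) = 23.2379
Real part = -10/(2*4) = -1.2500
Imag part = 23.2379/(2*4) = 2.9047

-1.2500 ± 2.9047i


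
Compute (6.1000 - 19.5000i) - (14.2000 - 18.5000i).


Real: 6.1 - 14.2 = -8.1
Imag: -19.5 + 18.5 = -1

-8.1000 - i


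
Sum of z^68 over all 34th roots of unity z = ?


The roots are w_k = w^k with w = e^(2*pi*i/34), and (w^k)^68 = (w^68)^k.
So S = 1 + u + u^2 + ... + u^(33) with u = w^68.
68 = 2*34 + 0, so 68 is a multiple of 34 and u = (w^34)^2 = 1.
Every one of the 34 terms equals 1: S = 34

S = 34


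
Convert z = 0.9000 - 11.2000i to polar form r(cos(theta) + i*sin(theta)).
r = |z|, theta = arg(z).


r = sqrt(0.81+125.44) = sqrt(126.25) = 11.2361
theta = atan2(-11.2, 0.9) = -85.4057 degrees

r = 11.2361, theta = -85.4057 degrees


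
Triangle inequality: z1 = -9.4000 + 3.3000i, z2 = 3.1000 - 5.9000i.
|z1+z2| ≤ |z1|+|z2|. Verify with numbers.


|z1| = sqrt((-9.4)^2 + 3.3^2) = sqrt(99.25) = 9.9624
|z2| = sqrt(3.1^2 + (-5.9)^2) = sqrt(44.42) = 6.6648
z1+z2 = -6.3000 - 2.6000i
|z1+z2| = sqrt(46.45) = 6.8154
|z1|+|z2| = 9.9624 + 6.6648 = 16.6272

|z1+z2| = 6.8154 ≤ |z1|+|z2| = 16.6272 (verified)


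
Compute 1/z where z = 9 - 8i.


|z|^2 = 81+64 = 145
1/z = (9 + 8i)/145

1/z = 0.0621 + 0.0552i


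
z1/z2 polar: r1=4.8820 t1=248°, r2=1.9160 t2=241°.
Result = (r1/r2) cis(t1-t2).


r = 4.8820 / 1.9160 = 2.5480
theta = 248° - 241° = 7° = 7° (mod 360)

2.5480 cis(7°)


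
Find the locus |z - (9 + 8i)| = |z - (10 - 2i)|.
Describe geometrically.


Equal distances means the locus is the perpendicular bisector of z1 and z2.
Midpoint = ((9+10)/2, (8+(-2))/2) = (9.5000, 3.0000)

Perpendicular bisector through (9.5000, 3.0000)


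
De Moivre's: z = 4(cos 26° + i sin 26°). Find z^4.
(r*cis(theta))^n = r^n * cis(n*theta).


r^4 = 4^4 = 256
n*theta = 4*26° = 104° = 104° (mod 360)
a = 256*cos(104°) = -61.9320
b = 256*sin(104°) = 248.3957

256 cis(104°) = -61.9320 + 248.3957i
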